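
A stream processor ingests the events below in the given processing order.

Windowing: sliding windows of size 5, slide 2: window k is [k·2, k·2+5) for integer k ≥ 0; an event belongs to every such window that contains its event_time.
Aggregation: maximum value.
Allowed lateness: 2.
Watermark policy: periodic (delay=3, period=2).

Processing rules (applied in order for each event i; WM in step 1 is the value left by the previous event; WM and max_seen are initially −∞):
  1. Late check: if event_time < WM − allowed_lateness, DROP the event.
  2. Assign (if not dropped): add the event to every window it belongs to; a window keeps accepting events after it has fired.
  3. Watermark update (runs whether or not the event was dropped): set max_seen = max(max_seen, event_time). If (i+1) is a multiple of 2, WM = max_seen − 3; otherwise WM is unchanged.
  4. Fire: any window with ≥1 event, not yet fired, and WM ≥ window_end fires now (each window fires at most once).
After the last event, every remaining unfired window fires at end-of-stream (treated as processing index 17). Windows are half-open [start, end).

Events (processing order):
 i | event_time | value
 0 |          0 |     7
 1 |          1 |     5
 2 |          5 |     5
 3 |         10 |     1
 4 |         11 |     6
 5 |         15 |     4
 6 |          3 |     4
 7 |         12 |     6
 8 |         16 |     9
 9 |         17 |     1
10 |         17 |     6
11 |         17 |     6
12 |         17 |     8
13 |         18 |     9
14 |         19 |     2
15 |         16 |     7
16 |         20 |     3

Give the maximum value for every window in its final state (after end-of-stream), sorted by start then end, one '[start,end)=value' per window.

i=0 t=0 v=7: → [0,5); WM=−∞
i=1 t=1 v=5: → [0,5); WM=-2
i=2 t=5 v=5: → [4,9),[2,7); WM=-2
i=3 t=10 v=1: → [10,15),[8,13),[6,11); WM=7; [0,5) fires=7 [2,7) fires=5
i=4 t=11 v=6: → [10,15),[8,13); WM=7
i=5 t=15 v=4: → [14,19),[12,17); WM=12; [4,9) fires=5 [6,11) fires=1
i=6 t=3 v=4: DROP (t<12-2); WM=12
i=7 t=12 v=6: → [12,17),[10,15),[8,13); WM=12
i=8 t=16 v=9: → [16,21),[14,19),[12,17); WM=12
i=9 t=17 v=1: → [16,21),[14,19); WM=14; [8,13) fires=6
i=10 t=17 v=6: → [16,21),[14,19); WM=14
i=11 t=17 v=6: → [16,21),[14,19); WM=14
i=12 t=17 v=8: → [16,21),[14,19); WM=14
i=13 t=18 v=9: → [18,23),[16,21),[14,19); WM=15; [10,15) fires=6
i=14 t=19 v=2: → [18,23),[16,21); WM=15
i=15 t=16 v=7: → [16,21),[14,19),[12,17); WM=16
i=16 t=20 v=3: → [20,25),[18,23),[16,21); WM=16

[0,5)=7 [2,7)=5 [4,9)=5 [6,11)=1 [8,13)=6 [10,15)=6 [12,17)=9 [14,19)=9 [16,21)=9 [18,23)=9 [20,25)=3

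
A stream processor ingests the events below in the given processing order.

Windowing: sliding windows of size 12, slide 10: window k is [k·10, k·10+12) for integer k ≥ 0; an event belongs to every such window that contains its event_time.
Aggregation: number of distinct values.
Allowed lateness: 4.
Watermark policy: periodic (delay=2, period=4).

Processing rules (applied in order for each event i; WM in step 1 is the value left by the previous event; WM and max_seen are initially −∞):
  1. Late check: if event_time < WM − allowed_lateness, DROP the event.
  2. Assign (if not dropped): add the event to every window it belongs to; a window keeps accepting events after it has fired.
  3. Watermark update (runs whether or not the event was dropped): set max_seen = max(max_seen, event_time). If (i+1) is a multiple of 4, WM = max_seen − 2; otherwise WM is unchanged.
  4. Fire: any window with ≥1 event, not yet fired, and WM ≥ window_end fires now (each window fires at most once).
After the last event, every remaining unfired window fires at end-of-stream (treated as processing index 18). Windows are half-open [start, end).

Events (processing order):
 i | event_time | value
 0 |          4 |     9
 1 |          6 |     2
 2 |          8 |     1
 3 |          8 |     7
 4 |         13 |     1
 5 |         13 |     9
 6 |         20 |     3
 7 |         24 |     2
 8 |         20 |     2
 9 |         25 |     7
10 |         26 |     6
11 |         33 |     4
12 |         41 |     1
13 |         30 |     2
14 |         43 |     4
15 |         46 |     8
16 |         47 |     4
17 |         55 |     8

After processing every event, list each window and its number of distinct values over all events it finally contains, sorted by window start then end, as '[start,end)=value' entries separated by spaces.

[0,12)=4 [10,22)=4 [20,32)=4 [30,42)=3 [40,52)=3 [50,62)=1

i=0 t=4 v=9: → [0,12); WM=−∞
i=1 t=6 v=2: → [0,12); WM=−∞
i=2 t=8 v=1: → [0,12); WM=−∞
i=3 t=8 v=7: → [0,12); WM=6
i=4 t=13 v=1: → [10,22); WM=6
i=5 t=13 v=9: → [10,22); WM=6
i=6 t=20 v=3: → [20,32),[10,22); WM=6
i=7 t=24 v=2: → [20,32); WM=22; [0,12) fires=4 [10,22) fires=3
i=8 t=20 v=2: → [20,32),[10,22); WM=22
i=9 t=25 v=7: → [20,32); WM=22
i=10 t=26 v=6: → [20,32); WM=22
i=11 t=33 v=4: → [30,42); WM=31
i=12 t=41 v=1: → [40,52),[30,42); WM=31
i=13 t=30 v=2: → [30,42),[20,32); WM=31
i=14 t=43 v=4: → [40,52); WM=31
i=15 t=46 v=8: → [40,52); WM=44; [20,32) fires=4 [30,42) fires=3
i=16 t=47 v=4: → [40,52); WM=44
i=17 t=55 v=8: → [50,62); WM=44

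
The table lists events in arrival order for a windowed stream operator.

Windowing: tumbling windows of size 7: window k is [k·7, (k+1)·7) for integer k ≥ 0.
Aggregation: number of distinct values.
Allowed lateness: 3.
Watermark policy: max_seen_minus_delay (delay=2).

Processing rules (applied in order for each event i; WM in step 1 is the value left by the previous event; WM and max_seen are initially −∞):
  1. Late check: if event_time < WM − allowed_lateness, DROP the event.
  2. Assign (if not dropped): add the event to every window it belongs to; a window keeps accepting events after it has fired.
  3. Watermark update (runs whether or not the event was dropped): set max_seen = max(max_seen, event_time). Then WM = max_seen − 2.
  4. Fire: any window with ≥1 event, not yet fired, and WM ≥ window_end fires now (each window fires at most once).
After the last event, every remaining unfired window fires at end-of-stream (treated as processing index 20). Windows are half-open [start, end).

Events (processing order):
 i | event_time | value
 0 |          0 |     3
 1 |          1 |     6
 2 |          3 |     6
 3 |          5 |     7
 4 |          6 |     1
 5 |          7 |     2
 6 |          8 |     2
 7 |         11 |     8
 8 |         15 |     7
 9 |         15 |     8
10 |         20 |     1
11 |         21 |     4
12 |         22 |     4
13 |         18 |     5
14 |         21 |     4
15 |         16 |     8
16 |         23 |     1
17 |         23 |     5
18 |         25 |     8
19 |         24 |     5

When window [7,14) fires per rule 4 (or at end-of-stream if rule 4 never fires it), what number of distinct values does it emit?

i=0 t=0 v=3: → [0,7); WM=-2
i=1 t=1 v=6: → [0,7); WM=-1
i=2 t=3 v=6: → [0,7); WM=1
i=3 t=5 v=7: → [0,7); WM=3
i=4 t=6 v=1: → [0,7); WM=4
i=5 t=7 v=2: → [7,14); WM=5
i=6 t=8 v=2: → [7,14); WM=6
i=7 t=11 v=8: → [7,14); WM=9; [0,7) fires=4
i=8 t=15 v=7: → [14,21); WM=13
i=9 t=15 v=8: → [14,21); WM=13
i=10 t=20 v=1: → [14,21); WM=18; [7,14) fires=2
i=11 t=21 v=4: → [21,28); WM=19
i=12 t=22 v=4: → [21,28); WM=20
i=13 t=18 v=5: → [14,21); WM=20
i=14 t=21 v=4: → [21,28); WM=20
i=15 t=16 v=8: DROP (t<20-3); WM=20
i=16 t=23 v=1: → [21,28); WM=21; [14,21) fires=4
i=17 t=23 v=5: → [21,28); WM=21
i=18 t=25 v=8: → [21,28); WM=23
i=19 t=24 v=5: → [21,28); WM=23

2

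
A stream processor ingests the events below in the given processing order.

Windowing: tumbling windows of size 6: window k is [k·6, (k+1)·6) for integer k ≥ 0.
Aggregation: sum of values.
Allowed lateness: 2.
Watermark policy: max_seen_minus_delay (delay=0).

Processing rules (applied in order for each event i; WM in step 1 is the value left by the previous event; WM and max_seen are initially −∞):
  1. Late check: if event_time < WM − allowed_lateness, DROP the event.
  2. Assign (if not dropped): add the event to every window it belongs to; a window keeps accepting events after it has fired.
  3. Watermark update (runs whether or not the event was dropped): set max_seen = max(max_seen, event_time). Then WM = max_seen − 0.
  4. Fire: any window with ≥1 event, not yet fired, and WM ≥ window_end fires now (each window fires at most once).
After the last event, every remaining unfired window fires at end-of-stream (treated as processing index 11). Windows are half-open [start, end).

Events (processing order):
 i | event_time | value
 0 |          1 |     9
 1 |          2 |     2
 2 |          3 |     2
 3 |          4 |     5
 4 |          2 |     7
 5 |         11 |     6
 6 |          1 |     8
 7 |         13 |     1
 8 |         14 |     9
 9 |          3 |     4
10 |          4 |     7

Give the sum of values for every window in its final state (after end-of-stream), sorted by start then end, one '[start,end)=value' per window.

[0,6)=25 [6,12)=6 [12,18)=10

i=0 t=1 v=9: → [0,6); WM=1
i=1 t=2 v=2: → [0,6); WM=2
i=2 t=3 v=2: → [0,6); WM=3
i=3 t=4 v=5: → [0,6); WM=4
i=4 t=2 v=7: → [0,6); WM=4
i=5 t=11 v=6: → [6,12); WM=11; [0,6) fires=25
i=6 t=1 v=8: DROP (t<11-2); WM=11
i=7 t=13 v=1: → [12,18); WM=13; [6,12) fires=6
i=8 t=14 v=9: → [12,18); WM=14
i=9 t=3 v=4: DROP (t<14-2); WM=14
i=10 t=4 v=7: DROP (t<14-2); WM=14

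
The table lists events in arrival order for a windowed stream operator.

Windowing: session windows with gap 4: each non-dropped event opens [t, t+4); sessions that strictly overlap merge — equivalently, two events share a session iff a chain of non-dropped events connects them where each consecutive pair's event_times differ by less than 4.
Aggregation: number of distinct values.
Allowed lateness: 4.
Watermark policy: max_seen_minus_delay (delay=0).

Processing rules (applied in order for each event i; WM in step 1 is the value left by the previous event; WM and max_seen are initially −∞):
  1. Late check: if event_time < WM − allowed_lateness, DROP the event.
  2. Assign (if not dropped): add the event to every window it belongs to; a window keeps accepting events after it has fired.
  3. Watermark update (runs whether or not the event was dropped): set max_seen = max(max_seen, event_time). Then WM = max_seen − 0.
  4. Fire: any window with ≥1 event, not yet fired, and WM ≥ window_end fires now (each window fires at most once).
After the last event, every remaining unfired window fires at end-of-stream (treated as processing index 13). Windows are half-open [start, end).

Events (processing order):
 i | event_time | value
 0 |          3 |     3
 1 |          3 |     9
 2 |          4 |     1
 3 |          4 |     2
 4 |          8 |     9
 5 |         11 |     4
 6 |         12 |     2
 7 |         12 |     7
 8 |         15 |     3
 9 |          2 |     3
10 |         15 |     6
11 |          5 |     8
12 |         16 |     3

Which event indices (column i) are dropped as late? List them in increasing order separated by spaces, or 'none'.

9 11

i=0 t=3 v=3: → [3,7); WM=3
i=1 t=3 v=9: → [3,7); WM=3
i=2 t=4 v=1: → [3,8); WM=4
i=3 t=4 v=2: → [3,8); WM=4
i=4 t=8 v=9: → [8,12); WM=8
i=5 t=11 v=4: → [8,15); WM=11
i=6 t=12 v=2: → [8,16); WM=12
i=7 t=12 v=7: → [8,16); WM=12
i=8 t=15 v=3: → [8,19); WM=15
i=9 t=2 v=3: DROP (t<15-4); WM=15
i=10 t=15 v=6: → [8,19); WM=15
i=11 t=5 v=8: DROP (t<15-4); WM=15
i=12 t=16 v=3: → [8,20); WM=16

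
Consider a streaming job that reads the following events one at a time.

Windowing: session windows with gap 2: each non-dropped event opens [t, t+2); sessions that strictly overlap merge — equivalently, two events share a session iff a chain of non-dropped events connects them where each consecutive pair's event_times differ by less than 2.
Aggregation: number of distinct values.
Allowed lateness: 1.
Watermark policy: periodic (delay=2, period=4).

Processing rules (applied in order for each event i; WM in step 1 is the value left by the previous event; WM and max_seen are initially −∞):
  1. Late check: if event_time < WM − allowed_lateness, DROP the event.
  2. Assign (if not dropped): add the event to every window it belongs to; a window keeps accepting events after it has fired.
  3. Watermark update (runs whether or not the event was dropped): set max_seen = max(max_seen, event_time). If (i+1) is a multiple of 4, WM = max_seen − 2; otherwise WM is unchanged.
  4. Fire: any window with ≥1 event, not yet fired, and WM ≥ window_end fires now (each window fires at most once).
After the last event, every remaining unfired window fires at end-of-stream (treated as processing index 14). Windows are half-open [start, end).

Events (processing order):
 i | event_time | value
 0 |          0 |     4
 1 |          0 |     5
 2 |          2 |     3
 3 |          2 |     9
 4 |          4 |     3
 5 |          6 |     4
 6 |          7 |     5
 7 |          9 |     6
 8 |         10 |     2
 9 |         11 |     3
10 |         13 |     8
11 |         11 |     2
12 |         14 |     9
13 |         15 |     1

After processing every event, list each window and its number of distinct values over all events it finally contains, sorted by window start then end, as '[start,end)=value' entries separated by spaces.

i=0 t=0 v=4: → [0,2); WM=−∞
i=1 t=0 v=5: → [0,2); WM=−∞
i=2 t=2 v=3: → [2,4); WM=−∞
i=3 t=2 v=9: → [2,4); WM=0
i=4 t=4 v=3: → [4,6); WM=0
i=5 t=6 v=4: → [6,8); WM=0
i=6 t=7 v=5: → [6,9); WM=0
i=7 t=9 v=6: → [9,11); WM=7
i=8 t=10 v=2: → [9,12); WM=7
i=9 t=11 v=3: → [9,13); WM=7
i=10 t=13 v=8: → [13,15); WM=7
i=11 t=11 v=2: → [9,13); WM=11
i=12 t=14 v=9: → [13,16); WM=11
i=13 t=15 v=1: → [13,17); WM=11

[0,2)=2 [2,4)=2 [4,6)=1 [6,9)=2 [9,13)=3 [13,17)=3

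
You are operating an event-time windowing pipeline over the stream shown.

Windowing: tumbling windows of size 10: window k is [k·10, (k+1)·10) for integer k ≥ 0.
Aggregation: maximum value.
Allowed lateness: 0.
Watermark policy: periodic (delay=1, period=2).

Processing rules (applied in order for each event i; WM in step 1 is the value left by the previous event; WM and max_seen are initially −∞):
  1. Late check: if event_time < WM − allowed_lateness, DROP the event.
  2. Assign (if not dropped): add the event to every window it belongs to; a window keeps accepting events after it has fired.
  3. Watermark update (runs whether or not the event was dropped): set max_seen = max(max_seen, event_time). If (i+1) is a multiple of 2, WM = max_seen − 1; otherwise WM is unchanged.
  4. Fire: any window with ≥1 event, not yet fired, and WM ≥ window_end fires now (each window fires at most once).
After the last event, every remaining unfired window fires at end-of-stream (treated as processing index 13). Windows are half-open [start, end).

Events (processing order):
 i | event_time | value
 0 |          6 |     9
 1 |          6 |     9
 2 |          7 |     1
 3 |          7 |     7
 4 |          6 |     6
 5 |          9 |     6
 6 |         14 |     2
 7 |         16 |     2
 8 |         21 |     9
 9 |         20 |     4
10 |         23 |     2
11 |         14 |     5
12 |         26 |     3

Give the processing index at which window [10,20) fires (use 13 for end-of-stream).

9

i=0 t=6 v=9: → [0,10); WM=−∞
i=1 t=6 v=9: → [0,10); WM=5
i=2 t=7 v=1: → [0,10); WM=5
i=3 t=7 v=7: → [0,10); WM=6
i=4 t=6 v=6: → [0,10); WM=6
i=5 t=9 v=6: → [0,10); WM=8
i=6 t=14 v=2: → [10,20); WM=8
i=7 t=16 v=2: → [10,20); WM=15; [0,10) fires=9
i=8 t=21 v=9: → [20,30); WM=15
i=9 t=20 v=4: → [20,30); WM=20; [10,20) fires=2
i=10 t=23 v=2: → [20,30); WM=20
i=11 t=14 v=5: DROP (t<20-0); WM=22
i=12 t=26 v=3: → [20,30); WM=22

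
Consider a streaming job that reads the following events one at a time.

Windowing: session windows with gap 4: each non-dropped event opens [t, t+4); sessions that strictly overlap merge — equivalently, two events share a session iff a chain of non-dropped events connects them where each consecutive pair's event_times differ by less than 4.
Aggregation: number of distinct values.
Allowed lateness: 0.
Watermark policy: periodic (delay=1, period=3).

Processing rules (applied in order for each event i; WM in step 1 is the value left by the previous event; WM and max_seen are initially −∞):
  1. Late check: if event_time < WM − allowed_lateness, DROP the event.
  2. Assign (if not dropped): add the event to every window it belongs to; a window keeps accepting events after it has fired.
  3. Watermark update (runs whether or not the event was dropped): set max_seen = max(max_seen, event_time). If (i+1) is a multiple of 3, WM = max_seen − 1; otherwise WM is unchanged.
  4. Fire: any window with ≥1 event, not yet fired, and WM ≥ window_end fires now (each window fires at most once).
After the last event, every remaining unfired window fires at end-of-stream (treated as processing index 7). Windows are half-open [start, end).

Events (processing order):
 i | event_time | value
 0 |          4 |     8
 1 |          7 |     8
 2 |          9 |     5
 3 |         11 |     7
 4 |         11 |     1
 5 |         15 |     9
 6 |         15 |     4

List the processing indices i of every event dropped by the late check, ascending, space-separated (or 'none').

none

i=0 t=4 v=8: → [4,8); WM=−∞
i=1 t=7 v=8: → [4,11); WM=−∞
i=2 t=9 v=5: → [4,13); WM=8
i=3 t=11 v=7: → [4,15); WM=8
i=4 t=11 v=1: → [4,15); WM=8
i=5 t=15 v=9: → [15,19); WM=14
i=6 t=15 v=4: → [15,19); WM=14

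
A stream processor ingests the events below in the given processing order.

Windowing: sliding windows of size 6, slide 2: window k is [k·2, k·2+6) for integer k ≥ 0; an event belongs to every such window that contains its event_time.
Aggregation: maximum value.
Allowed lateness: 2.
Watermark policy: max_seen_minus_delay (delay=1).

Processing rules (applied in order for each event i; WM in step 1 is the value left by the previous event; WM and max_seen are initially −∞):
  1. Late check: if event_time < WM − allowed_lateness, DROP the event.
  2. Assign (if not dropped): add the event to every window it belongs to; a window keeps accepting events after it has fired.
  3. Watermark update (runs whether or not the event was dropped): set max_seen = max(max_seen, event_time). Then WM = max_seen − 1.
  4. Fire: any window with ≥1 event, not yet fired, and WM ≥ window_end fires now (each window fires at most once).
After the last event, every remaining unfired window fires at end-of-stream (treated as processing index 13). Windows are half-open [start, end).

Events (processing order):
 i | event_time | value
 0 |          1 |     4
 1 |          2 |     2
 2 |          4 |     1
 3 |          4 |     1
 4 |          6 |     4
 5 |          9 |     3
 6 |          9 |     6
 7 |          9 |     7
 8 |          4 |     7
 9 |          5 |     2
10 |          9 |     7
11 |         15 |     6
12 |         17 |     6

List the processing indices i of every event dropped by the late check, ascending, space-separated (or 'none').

8 9

i=0 t=1 v=4: → [0,6); WM=0
i=1 t=2 v=2: → [2,8),[0,6); WM=1
i=2 t=4 v=1: → [4,10),[2,8),[0,6); WM=3
i=3 t=4 v=1: → [4,10),[2,8),[0,6); WM=3
i=4 t=6 v=4: → [6,12),[4,10),[2,8); WM=5
i=5 t=9 v=3: → [8,14),[6,12),[4,10); WM=8; [0,6) fires=4 [2,8) fires=4
i=6 t=9 v=6: → [8,14),[6,12),[4,10); WM=8
i=7 t=9 v=7: → [8,14),[6,12),[4,10); WM=8
i=8 t=4 v=7: DROP (t<8-2); WM=8
i=9 t=5 v=2: DROP (t<8-2); WM=8
i=10 t=9 v=7: → [8,14),[6,12),[4,10); WM=8
i=11 t=15 v=6: → [14,20),[12,18),[10,16); WM=14; [4,10) fires=7 [6,12) fires=7 [8,14) fires=7
i=12 t=17 v=6: → [16,22),[14,20),[12,18); WM=16; [10,16) fires=6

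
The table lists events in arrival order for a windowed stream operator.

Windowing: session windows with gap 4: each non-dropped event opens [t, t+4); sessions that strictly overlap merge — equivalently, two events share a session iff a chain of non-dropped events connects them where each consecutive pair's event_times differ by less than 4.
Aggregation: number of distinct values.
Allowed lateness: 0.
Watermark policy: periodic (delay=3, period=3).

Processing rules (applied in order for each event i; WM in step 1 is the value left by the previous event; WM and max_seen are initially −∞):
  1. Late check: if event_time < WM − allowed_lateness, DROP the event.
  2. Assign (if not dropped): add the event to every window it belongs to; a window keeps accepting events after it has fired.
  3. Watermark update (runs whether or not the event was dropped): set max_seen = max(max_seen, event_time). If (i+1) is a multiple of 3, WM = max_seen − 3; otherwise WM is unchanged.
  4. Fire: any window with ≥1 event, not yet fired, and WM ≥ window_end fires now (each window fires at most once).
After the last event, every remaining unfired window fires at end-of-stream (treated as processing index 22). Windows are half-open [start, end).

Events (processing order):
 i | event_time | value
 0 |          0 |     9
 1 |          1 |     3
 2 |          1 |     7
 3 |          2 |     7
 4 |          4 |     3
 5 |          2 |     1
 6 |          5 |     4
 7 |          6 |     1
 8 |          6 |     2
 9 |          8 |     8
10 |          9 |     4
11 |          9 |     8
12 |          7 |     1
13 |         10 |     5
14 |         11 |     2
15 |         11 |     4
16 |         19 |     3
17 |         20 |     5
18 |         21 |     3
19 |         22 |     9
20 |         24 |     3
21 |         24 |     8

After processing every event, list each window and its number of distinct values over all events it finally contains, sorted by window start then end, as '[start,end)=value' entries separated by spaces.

[0,15)=8 [19,28)=4

i=0 t=0 v=9: → [0,4); WM=−∞
i=1 t=1 v=3: → [0,5); WM=−∞
i=2 t=1 v=7: → [0,5); WM=-2
i=3 t=2 v=7: → [0,6); WM=-2
i=4 t=4 v=3: → [0,8); WM=-2
i=5 t=2 v=1: → [0,8); WM=1
i=6 t=5 v=4: → [0,9); WM=1
i=7 t=6 v=1: → [0,10); WM=1
i=8 t=6 v=2: → [0,10); WM=3
i=9 t=8 v=8: → [0,12); WM=3
i=10 t=9 v=4: → [0,13); WM=3
i=11 t=9 v=8: → [0,13); WM=6
i=12 t=7 v=1: → [0,13); WM=6
i=13 t=10 v=5: → [0,14); WM=6
i=14 t=11 v=2: → [0,15); WM=8
i=15 t=11 v=4: → [0,15); WM=8
i=16 t=19 v=3: → [19,23); WM=8
i=17 t=20 v=5: → [19,24); WM=17
i=18 t=21 v=3: → [19,25); WM=17
i=19 t=22 v=9: → [19,26); WM=17
i=20 t=24 v=3: → [19,28); WM=21
i=21 t=24 v=8: → [19,28); WM=21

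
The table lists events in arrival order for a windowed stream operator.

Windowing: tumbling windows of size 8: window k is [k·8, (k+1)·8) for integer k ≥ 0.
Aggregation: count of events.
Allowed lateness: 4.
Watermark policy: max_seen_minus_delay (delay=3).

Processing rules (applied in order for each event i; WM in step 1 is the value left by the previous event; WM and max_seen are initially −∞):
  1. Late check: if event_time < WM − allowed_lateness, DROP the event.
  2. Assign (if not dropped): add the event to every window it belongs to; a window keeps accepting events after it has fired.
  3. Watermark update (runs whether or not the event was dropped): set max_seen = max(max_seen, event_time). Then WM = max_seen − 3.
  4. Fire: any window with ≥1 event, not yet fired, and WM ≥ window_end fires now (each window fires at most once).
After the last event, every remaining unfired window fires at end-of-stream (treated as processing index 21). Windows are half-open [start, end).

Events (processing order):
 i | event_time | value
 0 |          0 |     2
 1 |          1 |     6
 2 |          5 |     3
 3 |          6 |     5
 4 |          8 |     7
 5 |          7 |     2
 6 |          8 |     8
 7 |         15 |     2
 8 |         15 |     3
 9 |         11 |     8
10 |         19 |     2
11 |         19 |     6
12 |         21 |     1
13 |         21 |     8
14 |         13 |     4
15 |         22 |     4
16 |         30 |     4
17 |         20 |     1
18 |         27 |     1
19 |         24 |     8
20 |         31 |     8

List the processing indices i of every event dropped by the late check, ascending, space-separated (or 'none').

i=0 t=0 v=2: → [0,8); WM=-3
i=1 t=1 v=6: → [0,8); WM=-2
i=2 t=5 v=3: → [0,8); WM=2
i=3 t=6 v=5: → [0,8); WM=3
i=4 t=8 v=7: → [8,16); WM=5
i=5 t=7 v=2: → [0,8); WM=5
i=6 t=8 v=8: → [8,16); WM=5
i=7 t=15 v=2: → [8,16); WM=12; [0,8) fires=5
i=8 t=15 v=3: → [8,16); WM=12
i=9 t=11 v=8: → [8,16); WM=12
i=10 t=19 v=2: → [16,24); WM=16; [8,16) fires=5
i=11 t=19 v=6: → [16,24); WM=16
i=12 t=21 v=1: → [16,24); WM=18
i=13 t=21 v=8: → [16,24); WM=18
i=14 t=13 v=4: DROP (t<18-4); WM=18
i=15 t=22 v=4: → [16,24); WM=19
i=16 t=30 v=4: → [24,32); WM=27; [16,24) fires=5
i=17 t=20 v=1: DROP (t<27-4); WM=27
i=18 t=27 v=1: → [24,32); WM=27
i=19 t=24 v=8: → [24,32); WM=27
i=20 t=31 v=8: → [24,32); WM=28

14 17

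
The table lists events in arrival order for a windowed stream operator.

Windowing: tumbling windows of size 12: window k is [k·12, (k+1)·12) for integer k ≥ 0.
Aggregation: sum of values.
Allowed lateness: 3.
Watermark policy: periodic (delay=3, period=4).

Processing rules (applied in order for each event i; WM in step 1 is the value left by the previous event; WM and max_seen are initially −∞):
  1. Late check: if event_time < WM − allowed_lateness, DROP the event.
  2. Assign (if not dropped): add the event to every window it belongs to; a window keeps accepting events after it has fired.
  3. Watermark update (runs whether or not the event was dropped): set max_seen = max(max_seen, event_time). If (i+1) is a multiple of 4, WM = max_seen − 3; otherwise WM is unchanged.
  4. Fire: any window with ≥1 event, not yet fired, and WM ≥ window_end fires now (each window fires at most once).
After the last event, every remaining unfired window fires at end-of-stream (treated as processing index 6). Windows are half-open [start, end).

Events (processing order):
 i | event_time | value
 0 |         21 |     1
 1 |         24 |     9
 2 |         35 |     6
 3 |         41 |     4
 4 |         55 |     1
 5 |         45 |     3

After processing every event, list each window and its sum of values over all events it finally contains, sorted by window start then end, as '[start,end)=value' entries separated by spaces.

[12,24)=1 [24,36)=15 [36,48)=7 [48,60)=1

i=0 t=21 v=1: → [12,24); WM=−∞
i=1 t=24 v=9: → [24,36); WM=−∞
i=2 t=35 v=6: → [24,36); WM=−∞
i=3 t=41 v=4: → [36,48); WM=38; [12,24) fires=1 [24,36) fires=15
i=4 t=55 v=1: → [48,60); WM=38
i=5 t=45 v=3: → [36,48); WM=38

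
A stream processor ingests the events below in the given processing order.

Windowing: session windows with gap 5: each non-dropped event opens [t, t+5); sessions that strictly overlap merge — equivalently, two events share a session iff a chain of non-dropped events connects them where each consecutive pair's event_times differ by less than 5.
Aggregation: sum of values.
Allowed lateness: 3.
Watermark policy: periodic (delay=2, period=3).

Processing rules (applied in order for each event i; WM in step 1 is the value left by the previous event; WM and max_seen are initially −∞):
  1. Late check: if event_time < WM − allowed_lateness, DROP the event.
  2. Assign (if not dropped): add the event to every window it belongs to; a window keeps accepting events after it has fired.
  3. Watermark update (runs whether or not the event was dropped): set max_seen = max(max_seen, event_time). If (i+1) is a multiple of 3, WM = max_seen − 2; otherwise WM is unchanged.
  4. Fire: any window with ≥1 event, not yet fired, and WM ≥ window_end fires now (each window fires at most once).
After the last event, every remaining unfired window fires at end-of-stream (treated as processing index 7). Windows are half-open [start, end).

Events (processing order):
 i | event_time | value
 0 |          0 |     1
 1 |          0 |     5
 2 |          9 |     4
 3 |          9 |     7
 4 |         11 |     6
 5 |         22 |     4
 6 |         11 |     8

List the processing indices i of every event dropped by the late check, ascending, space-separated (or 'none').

i=0 t=0 v=1: → [0,5); WM=−∞
i=1 t=0 v=5: → [0,5); WM=−∞
i=2 t=9 v=4: → [9,14); WM=7
i=3 t=9 v=7: → [9,14); WM=7
i=4 t=11 v=6: → [9,16); WM=7
i=5 t=22 v=4: → [22,27); WM=20
i=6 t=11 v=8: DROP (t<20-3); WM=20

6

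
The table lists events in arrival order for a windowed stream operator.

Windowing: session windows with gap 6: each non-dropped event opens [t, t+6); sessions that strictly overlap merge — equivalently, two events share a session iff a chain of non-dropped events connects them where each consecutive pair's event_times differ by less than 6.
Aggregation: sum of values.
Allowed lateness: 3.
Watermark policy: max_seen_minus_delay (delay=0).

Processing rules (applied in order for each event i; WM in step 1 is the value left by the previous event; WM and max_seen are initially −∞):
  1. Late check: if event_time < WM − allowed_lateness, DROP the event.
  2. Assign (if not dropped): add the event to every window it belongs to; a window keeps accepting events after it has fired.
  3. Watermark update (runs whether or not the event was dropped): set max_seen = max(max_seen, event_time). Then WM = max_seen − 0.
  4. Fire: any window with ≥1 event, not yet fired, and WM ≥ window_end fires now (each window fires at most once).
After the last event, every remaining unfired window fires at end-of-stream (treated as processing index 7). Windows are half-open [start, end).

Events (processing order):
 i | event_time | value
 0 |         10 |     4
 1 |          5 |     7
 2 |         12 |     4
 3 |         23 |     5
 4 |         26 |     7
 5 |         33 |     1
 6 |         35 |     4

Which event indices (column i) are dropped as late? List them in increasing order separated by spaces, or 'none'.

i=0 t=10 v=4: → [10,16); WM=10
i=1 t=5 v=7: DROP (t<10-3); WM=10
i=2 t=12 v=4: → [10,18); WM=12
i=3 t=23 v=5: → [23,29); WM=23
i=4 t=26 v=7: → [23,32); WM=26
i=5 t=33 v=1: → [33,39); WM=33
i=6 t=35 v=4: → [33,41); WM=35

1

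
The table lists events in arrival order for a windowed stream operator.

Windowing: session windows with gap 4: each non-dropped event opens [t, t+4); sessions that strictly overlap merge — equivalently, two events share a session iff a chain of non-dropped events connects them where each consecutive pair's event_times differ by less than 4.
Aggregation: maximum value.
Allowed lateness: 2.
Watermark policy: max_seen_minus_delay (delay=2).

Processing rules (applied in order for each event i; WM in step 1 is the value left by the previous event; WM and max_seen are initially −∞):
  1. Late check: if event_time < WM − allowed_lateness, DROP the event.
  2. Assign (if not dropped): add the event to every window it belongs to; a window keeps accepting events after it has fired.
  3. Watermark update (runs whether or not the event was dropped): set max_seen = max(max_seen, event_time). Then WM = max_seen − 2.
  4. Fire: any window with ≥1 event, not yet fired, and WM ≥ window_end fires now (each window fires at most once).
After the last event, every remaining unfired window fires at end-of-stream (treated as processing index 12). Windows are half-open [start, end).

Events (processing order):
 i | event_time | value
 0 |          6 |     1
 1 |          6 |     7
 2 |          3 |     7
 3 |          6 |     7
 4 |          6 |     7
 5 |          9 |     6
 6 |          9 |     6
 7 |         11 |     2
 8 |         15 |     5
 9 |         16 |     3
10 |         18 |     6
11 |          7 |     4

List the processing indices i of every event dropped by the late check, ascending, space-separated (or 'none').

11

i=0 t=6 v=1: → [6,10); WM=4
i=1 t=6 v=7: → [6,10); WM=4
i=2 t=3 v=7: → [3,10); WM=4
i=3 t=6 v=7: → [3,10); WM=4
i=4 t=6 v=7: → [3,10); WM=4
i=5 t=9 v=6: → [3,13); WM=7
i=6 t=9 v=6: → [3,13); WM=7
i=7 t=11 v=2: → [3,15); WM=9
i=8 t=15 v=5: → [15,19); WM=13
i=9 t=16 v=3: → [15,20); WM=14
i=10 t=18 v=6: → [15,22); WM=16
i=11 t=7 v=4: DROP (t<16-2); WM=16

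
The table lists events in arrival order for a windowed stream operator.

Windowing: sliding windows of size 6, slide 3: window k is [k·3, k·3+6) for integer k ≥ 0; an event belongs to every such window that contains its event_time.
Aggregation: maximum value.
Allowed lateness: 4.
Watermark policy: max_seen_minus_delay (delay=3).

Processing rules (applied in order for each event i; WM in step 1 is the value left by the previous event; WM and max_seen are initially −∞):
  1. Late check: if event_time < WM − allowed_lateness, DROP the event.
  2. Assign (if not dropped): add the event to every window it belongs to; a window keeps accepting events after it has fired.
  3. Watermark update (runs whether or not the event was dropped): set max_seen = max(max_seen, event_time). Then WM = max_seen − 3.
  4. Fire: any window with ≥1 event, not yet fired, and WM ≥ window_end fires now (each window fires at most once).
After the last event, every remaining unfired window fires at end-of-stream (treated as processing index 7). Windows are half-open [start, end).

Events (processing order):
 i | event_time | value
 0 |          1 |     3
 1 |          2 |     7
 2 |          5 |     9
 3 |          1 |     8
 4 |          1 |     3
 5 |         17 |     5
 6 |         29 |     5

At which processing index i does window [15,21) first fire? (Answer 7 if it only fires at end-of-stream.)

i=0 t=1 v=3: → [0,6); WM=-2
i=1 t=2 v=7: → [0,6); WM=-1
i=2 t=5 v=9: → [3,9),[0,6); WM=2
i=3 t=1 v=8: → [0,6); WM=2
i=4 t=1 v=3: → [0,6); WM=2
i=5 t=17 v=5: → [15,21),[12,18); WM=14; [0,6) fires=9 [3,9) fires=9
i=6 t=29 v=5: → [27,33),[24,30); WM=26; [12,18) fires=5 [15,21) fires=5

6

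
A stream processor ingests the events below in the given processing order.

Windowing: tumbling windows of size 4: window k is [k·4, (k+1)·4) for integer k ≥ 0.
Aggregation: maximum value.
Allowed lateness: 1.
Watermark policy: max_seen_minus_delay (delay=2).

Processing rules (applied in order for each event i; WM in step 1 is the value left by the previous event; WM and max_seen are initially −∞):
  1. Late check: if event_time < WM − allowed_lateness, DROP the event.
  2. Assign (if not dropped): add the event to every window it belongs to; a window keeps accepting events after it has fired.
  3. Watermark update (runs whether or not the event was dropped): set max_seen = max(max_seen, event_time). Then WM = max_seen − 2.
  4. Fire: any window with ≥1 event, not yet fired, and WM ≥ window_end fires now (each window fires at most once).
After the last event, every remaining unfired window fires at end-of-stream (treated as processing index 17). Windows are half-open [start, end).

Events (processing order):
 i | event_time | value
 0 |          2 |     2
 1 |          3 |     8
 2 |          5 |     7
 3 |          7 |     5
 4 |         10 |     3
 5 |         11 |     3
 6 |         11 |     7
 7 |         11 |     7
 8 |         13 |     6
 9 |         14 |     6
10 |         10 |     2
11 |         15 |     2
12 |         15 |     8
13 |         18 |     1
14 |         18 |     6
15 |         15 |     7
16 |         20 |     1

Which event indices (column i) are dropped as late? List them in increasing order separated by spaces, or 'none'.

10

i=0 t=2 v=2: → [0,4); WM=0
i=1 t=3 v=8: → [0,4); WM=1
i=2 t=5 v=7: → [4,8); WM=3
i=3 t=7 v=5: → [4,8); WM=5; [0,4) fires=8
i=4 t=10 v=3: → [8,12); WM=8; [4,8) fires=7
i=5 t=11 v=3: → [8,12); WM=9
i=6 t=11 v=7: → [8,12); WM=9
i=7 t=11 v=7: → [8,12); WM=9
i=8 t=13 v=6: → [12,16); WM=11
i=9 t=14 v=6: → [12,16); WM=12; [8,12) fires=7
i=10 t=10 v=2: DROP (t<12-1); WM=12
i=11 t=15 v=2: → [12,16); WM=13
i=12 t=15 v=8: → [12,16); WM=13
i=13 t=18 v=1: → [16,20); WM=16; [12,16) fires=8
i=14 t=18 v=6: → [16,20); WM=16
i=15 t=15 v=7: → [12,16); WM=16
i=16 t=20 v=1: → [20,24); WM=18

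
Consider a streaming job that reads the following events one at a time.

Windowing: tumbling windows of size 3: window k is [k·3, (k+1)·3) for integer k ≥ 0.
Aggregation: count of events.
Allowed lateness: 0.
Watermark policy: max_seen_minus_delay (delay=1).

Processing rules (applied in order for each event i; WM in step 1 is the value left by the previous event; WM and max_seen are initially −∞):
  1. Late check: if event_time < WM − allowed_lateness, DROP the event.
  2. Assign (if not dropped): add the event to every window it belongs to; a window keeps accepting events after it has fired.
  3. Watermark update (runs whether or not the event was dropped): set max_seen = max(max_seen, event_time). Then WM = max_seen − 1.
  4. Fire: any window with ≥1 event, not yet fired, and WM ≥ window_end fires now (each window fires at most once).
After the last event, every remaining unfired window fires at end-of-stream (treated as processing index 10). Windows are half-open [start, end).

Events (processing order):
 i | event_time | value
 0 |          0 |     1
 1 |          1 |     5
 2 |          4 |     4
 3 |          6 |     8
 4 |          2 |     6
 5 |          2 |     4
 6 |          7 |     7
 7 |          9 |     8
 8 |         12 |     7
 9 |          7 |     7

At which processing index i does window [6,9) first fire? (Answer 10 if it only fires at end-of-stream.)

8

i=0 t=0 v=1: → [0,3); WM=-1
i=1 t=1 v=5: → [0,3); WM=0
i=2 t=4 v=4: → [3,6); WM=3; [0,3) fires=2
i=3 t=6 v=8: → [6,9); WM=5
i=4 t=2 v=6: DROP (t<5-0); WM=5
i=5 t=2 v=4: DROP (t<5-0); WM=5
i=6 t=7 v=7: → [6,9); WM=6; [3,6) fires=1
i=7 t=9 v=8: → [9,12); WM=8
i=8 t=12 v=7: → [12,15); WM=11; [6,9) fires=2
i=9 t=7 v=7: DROP (t<11-0); WM=11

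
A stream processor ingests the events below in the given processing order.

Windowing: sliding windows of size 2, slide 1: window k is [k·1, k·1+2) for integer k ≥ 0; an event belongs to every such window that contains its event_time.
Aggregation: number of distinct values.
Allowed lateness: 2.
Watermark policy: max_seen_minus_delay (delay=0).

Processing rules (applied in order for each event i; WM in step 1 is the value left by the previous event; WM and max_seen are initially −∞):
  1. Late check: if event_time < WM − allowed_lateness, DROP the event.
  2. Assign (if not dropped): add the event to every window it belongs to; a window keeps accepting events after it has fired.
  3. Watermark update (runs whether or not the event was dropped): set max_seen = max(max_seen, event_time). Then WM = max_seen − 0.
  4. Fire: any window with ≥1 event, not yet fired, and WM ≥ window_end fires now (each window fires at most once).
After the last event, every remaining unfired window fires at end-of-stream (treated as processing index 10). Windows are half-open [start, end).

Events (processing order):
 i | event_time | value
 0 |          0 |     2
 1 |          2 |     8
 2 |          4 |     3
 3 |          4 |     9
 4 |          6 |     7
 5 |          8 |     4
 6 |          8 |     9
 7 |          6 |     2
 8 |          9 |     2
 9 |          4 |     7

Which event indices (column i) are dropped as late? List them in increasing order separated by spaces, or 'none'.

i=0 t=0 v=2: → [0,2); WM=0
i=1 t=2 v=8: → [2,4),[1,3); WM=2; [0,2) fires=1
i=2 t=4 v=3: → [4,6),[3,5); WM=4; [1,3) fires=1 [2,4) fires=1
i=3 t=4 v=9: → [4,6),[3,5); WM=4
i=4 t=6 v=7: → [6,8),[5,7); WM=6; [3,5) fires=2 [4,6) fires=2
i=5 t=8 v=4: → [8,10),[7,9); WM=8; [5,7) fires=1 [6,8) fires=1
i=6 t=8 v=9: → [8,10),[7,9); WM=8
i=7 t=6 v=2: → [6,8),[5,7); WM=8
i=8 t=9 v=2: → [9,11),[8,10); WM=9; [7,9) fires=2
i=9 t=4 v=7: DROP (t<9-2); WM=9

9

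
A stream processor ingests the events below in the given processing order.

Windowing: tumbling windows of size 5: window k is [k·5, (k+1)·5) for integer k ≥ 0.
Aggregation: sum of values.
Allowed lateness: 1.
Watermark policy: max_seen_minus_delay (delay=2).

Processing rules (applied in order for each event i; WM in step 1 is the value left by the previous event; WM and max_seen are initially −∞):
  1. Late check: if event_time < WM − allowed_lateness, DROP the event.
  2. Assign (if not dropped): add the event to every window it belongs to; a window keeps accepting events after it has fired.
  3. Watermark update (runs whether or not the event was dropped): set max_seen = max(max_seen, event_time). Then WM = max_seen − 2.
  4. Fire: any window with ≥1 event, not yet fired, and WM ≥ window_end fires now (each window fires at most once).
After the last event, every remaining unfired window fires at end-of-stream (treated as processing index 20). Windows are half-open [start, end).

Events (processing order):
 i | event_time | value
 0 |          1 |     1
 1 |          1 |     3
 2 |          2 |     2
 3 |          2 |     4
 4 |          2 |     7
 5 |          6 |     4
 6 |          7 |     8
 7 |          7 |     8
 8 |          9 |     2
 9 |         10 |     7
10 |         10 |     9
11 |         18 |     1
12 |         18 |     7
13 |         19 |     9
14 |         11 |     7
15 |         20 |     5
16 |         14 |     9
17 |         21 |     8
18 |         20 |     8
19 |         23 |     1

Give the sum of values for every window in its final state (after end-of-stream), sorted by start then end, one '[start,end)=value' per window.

i=0 t=1 v=1: → [0,5); WM=-1
i=1 t=1 v=3: → [0,5); WM=-1
i=2 t=2 v=2: → [0,5); WM=0
i=3 t=2 v=4: → [0,5); WM=0
i=4 t=2 v=7: → [0,5); WM=0
i=5 t=6 v=4: → [5,10); WM=4
i=6 t=7 v=8: → [5,10); WM=5; [0,5) fires=17
i=7 t=7 v=8: → [5,10); WM=5
i=8 t=9 v=2: → [5,10); WM=7
i=9 t=10 v=7: → [10,15); WM=8
i=10 t=10 v=9: → [10,15); WM=8
i=11 t=18 v=1: → [15,20); WM=16; [5,10) fires=22 [10,15) fires=16
i=12 t=18 v=7: → [15,20); WM=16
i=13 t=19 v=9: → [15,20); WM=17
i=14 t=11 v=7: DROP (t<17-1); WM=17
i=15 t=20 v=5: → [20,25); WM=18
i=16 t=14 v=9: DROP (t<18-1); WM=18
i=17 t=21 v=8: → [20,25); WM=19
i=18 t=20 v=8: → [20,25); WM=19
i=19 t=23 v=1: → [20,25); WM=21; [15,20) fires=17

[0,5)=17 [5,10)=22 [10,15)=16 [15,20)=17 [20,25)=22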